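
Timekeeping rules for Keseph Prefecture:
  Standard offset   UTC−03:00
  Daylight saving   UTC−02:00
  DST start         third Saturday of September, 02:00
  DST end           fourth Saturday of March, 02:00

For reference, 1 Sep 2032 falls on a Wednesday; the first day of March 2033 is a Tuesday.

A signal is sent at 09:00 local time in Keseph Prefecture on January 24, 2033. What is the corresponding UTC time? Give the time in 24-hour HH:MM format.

11:00

1 September 2032 is a Wednesday, so the first Saturday is September 4 and the third is September 18.
1 March 2033 is a Tuesday, so the first Saturday is March 5 and the fourth is March 26.
January 24, 2033 falls between 18 September 2032 and 26 March 2033, so daylight saving is in effect and Keseph Prefecture is at UTC−02:00.
09:00 local + 2h = 11:00 UTC.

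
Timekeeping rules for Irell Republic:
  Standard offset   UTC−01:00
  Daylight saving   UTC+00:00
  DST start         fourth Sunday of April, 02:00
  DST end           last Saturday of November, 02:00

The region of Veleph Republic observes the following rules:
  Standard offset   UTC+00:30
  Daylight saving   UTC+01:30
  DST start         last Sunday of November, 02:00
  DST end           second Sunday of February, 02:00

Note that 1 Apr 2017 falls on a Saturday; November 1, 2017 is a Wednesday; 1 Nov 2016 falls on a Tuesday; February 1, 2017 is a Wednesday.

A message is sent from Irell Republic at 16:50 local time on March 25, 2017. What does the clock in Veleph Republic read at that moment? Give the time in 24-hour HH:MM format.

1 April 2017 is a Saturday, so the first Sunday is April 2 and the fourth is April 23.
1 November 2017 is a Wednesday, so Saturdays fall on 4, 11, 18, 25; the last is November 25.
Daylight saving runs 23 April – 25 November; March 25, 2017 is outside that window, so Irell Republic is on standard time at UTC−01:00.
16:50 Irell Republic + 1h = 17:50 UTC.
1 November 2016 is a Tuesday, so Sundays fall on 6, 13, 20, 27; the last is November 27.
1 February 2017 is a Wednesday, so the first Sunday is February 5 and the second is February 12.
At the standard offset (UTC+00:30), 17:50 UTC + 0h30m = 18:20 Veleph Republic standard time.
Daylight saving runs 27 November 2016 – 12 February 2017; the standard-time date in Veleph Republic, March 25, 2017, is outside that window, so Veleph Republic is on standard time at UTC+00:30.
17:50 UTC + 0h30m = 18:20 Veleph Republic.

18:20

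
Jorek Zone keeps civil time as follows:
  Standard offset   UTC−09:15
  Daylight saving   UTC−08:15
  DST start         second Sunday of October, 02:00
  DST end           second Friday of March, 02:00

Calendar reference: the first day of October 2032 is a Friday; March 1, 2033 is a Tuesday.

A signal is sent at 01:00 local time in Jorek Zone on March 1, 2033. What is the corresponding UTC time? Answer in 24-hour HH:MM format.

1 October 2032 is a Friday, so the first Sunday is October 3 and the second is October 10.
1 March 2033 is a Tuesday, so the first Friday is March 4 and the second is March 11.
March 1, 2033 lies within the daylight-saving period (10 October 2032 – 11 March 2033), so Jorek Zone is on daylight time, UTC−08:15.
01:00 local + 8h15m = 09:15 UTC.

09:15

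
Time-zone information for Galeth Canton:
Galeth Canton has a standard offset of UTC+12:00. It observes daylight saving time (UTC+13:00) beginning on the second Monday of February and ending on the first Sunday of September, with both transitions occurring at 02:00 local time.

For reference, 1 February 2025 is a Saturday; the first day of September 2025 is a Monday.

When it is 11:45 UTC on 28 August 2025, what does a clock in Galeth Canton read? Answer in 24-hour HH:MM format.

00:45

1 February 2025 is a Saturday, so the first Monday is February 3 and the second is February 10.
1 September 2025 is a Monday, so the first Sunday is September 7.
At the standard offset (UTC+12:00), 11:45 UTC + 12h = 23:45 Galeth Canton standard time.
The standard-time date in Galeth Canton, 28 August 2025, falls between 10 February and 7 September, so daylight saving is in effect and Galeth Canton is at UTC+13:00.
11:45 UTC + 13h = 00:45 local (rolling into the next day, 29 August 2025).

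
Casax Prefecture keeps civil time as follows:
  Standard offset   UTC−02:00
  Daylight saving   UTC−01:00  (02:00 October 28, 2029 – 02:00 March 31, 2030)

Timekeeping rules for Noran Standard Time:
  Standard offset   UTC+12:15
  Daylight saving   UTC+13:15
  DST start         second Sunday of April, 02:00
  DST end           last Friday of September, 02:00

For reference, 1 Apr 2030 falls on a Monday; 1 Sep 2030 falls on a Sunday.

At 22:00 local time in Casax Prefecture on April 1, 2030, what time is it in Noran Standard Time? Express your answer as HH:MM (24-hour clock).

12:15

April 1, 2030 is outside the daylight-saving period (28 October 2029 – 31 March 2030), so Casax Prefecture is on standard time, UTC−02:00.
22:00 Casax Prefecture + 2h = 00:00 UTC (rolling into the next day, 2 April 2030).
1 April 2030 is a Monday, so the first Sunday is April 7 and the second is April 14.
1 September 2030 is a Sunday, so Fridays fall on 6, 13, 20, 27; the last is September 27.
At the standard offset (UTC+12:15), 00:00 UTC + 12h15m = 12:15 Noran Standard Time standard time.
Daylight saving runs 14 April – 27 September; the standard-time date in Noran Standard Time, April 2, 2030, is outside that window, so Noran Standard Time is on standard time at UTC+12:15.
00:00 UTC + 12h15m = 12:15 Noran Standard Time.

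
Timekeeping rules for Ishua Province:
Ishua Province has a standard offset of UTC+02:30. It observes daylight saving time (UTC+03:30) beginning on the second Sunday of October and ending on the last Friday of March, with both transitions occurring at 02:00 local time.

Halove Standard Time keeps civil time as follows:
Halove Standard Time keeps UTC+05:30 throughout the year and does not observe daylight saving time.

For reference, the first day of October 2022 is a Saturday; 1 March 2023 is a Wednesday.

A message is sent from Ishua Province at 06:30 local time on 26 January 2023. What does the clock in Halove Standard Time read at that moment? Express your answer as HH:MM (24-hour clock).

1 October 2022 is a Saturday, so the first Sunday is October 2 and the second is October 9.
1 March 2023 is a Wednesday, so Fridays fall on 3, 10, 17, 24, 31; the last is March 31.
26 January 2023 falls between 9 October 2022 and 31 March 2023, so daylight saving is in effect and Ishua Province is at UTC+03:30.
06:30 Ishua Province − 3h30m = 03:00 UTC.
Halove Standard Time has no daylight saving, so its offset is UTC+05:30 year-round.
03:00 UTC + 5h30m = 08:30 Halove Standard Time.

08:30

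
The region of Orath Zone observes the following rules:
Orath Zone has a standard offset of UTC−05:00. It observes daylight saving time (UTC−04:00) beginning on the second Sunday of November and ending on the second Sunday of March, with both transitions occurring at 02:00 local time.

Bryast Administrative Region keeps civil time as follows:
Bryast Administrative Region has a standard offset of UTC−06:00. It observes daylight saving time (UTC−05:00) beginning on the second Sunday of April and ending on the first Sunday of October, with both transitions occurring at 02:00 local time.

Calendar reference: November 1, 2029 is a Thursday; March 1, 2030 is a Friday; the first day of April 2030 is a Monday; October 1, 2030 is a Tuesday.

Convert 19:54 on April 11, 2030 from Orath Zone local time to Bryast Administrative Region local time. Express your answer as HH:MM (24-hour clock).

18:54

1 November 2029 is a Thursday, so the first Sunday is November 4 and the second is November 11.
1 March 2030 is a Friday, so the first Sunday is March 3 and the second is March 10.
April 11, 2030 does not fall between 11 November 2029 and 10 March 2030, so daylight saving is not in effect and Orath Zone is at UTC−05:00.
19:54 Orath Zone + 5h = 00:54 UTC (rolling into the next day, 12 April 2030).
1 April 2030 is a Monday, so the first Sunday is April 7 and the second is April 14.
1 October 2030 is a Tuesday, so the first Sunday is October 6.
At the standard offset (UTC−06:00), 00:54 UTC − 6h = 18:54 Bryast Administrative Region standard time (rolling into the previous day, 11 April 2030).
The standard-time date in Bryast Administrative Region, April 11, 2030, is outside the daylight-saving period (14 April – 6 October), so Bryast Administrative Region is on standard time, UTC−06:00.
00:54 UTC − 6h = 18:54 Bryast Administrative Region (rolling into the previous day, 11 April 2030).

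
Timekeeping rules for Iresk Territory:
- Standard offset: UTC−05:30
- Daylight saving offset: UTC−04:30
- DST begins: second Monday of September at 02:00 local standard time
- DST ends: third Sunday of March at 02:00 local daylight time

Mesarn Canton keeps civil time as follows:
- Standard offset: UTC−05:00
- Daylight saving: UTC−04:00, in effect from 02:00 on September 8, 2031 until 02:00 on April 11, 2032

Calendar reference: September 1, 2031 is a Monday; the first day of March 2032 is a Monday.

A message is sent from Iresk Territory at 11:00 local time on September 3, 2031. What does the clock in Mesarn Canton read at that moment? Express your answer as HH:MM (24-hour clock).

11:30

1 September 2031 is a Monday, so the first Monday is September 1 and the second is September 8.
1 March 2032 is a Monday, so the first Sunday is March 7 and the third is March 21.
Daylight saving runs 8 September 2031 – 21 March 2032; September 3, 2031 is outside that window, so Iresk Territory is on standard time at UTC−05:30.
11:00 Iresk Territory + 5h30m = 16:30 UTC.
At the standard offset (UTC−05:00), 16:30 UTC − 5h = 11:30 Mesarn Canton standard time.
The standard-time date in Mesarn Canton, September 3, 2031, does not fall between 8 September 2031 and 11 April 2032, so daylight saving is not in effect and Mesarn Canton is at UTC−05:00.
16:30 UTC − 5h = 11:30 Mesarn Canton.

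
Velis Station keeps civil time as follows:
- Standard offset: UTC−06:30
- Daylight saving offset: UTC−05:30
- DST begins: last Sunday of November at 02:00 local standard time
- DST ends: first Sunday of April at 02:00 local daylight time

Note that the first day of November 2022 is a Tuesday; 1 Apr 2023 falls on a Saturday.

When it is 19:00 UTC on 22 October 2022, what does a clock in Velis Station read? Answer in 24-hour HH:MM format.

12:30

1 November 2022 is a Tuesday, so Sundays fall on 6, 13, 20, 27; the last is November 27.
1 April 2023 is a Saturday, so the first Sunday is April 2.
At the standard offset (UTC−06:30), 19:00 UTC − 6h30m = 12:30 Velis Station standard time.
The standard-time date in Velis Station, 22 October 2022, does not fall between 27 November 2022 and 2 April 2023, so daylight saving is not in effect and Velis Station is at UTC−06:30.
19:00 UTC − 6h30m = 12:30 local.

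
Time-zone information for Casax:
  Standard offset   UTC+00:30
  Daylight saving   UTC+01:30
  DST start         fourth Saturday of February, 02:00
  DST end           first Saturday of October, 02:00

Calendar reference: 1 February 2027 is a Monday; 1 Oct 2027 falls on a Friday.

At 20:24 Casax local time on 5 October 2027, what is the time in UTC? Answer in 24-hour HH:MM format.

1 February 2027 is a Monday, so the first Saturday is February 6 and the fourth is February 27.
1 October 2027 is a Friday, so the first Saturday is October 2.
5 October 2027 is outside the daylight-saving period (27 February – 2 October), so Casax is on standard time, UTC+00:30.
20:24 local − 0h30m = 19:54 UTC.

19:54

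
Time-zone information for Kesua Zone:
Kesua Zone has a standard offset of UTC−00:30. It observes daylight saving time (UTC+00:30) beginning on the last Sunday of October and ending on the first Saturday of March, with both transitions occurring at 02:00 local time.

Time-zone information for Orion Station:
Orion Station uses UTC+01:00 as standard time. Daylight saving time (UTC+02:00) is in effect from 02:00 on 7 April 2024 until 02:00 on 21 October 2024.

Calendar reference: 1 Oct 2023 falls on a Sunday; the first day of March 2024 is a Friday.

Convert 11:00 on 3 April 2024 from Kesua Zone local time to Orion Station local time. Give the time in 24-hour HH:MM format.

12:30

1 October 2023 is a Sunday, so Sundays fall on 1, 8, 15, 22, 29; the last is October 29.
1 March 2024 is a Friday, so the first Saturday is March 2.
3 April 2024 is outside the daylight-saving period (29 October 2023 – 2 March 2024), so Kesua Zone is on standard time, UTC−00:30.
11:00 Kesua Zone + 0h30m = 11:30 UTC.
At the standard offset (UTC+01:00), 11:30 UTC + 1h = 12:30 Orion Station standard time.
The standard-time date in Orion Station, 3 April 2024, does not fall between 7 April and 21 October, so daylight saving is not in effect and Orion Station is at UTC+01:00.
11:30 UTC + 1h = 12:30 Orion Station.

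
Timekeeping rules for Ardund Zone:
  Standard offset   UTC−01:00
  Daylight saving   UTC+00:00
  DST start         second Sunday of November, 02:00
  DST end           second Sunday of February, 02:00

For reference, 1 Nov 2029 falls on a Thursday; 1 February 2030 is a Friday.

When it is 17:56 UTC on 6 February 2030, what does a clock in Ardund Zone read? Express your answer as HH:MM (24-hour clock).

1 November 2029 is a Thursday, so the first Sunday is November 4 and the second is November 11.
1 February 2030 is a Friday, so the first Sunday is February 3 and the second is February 10.
At the standard offset (UTC−01:00), 17:56 UTC − 1h = 16:56 Ardund Zone standard time.
The standard-time date in Ardund Zone, 6 February 2030, falls between 11 November 2029 and 10 February 2030, so daylight saving is in effect and Ardund Zone is at UTC+00:00.
17:56 UTC + 0h = 17:56 local.

17:56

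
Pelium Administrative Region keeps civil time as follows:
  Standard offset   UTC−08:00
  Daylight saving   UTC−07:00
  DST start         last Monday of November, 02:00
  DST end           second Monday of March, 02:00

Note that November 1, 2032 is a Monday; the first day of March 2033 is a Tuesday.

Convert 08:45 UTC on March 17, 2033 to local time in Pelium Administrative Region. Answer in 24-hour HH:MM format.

1 November 2032 is a Monday, so Mondays fall on 1, 8, 15, 22, 29; the last is November 29.
1 March 2033 is a Tuesday, so the first Monday is March 7 and the second is March 14.
At the standard offset (UTC−08:00), 08:45 UTC − 8h = 00:45 Pelium Administrative Region standard time.
The standard-time date in Pelium Administrative Region, March 17, 2033, is outside the daylight-saving period (29 November 2032 – 14 March 2033), so Pelium Administrative Region is on standard time, UTC−08:00.
08:45 UTC − 8h = 00:45 local.

00:45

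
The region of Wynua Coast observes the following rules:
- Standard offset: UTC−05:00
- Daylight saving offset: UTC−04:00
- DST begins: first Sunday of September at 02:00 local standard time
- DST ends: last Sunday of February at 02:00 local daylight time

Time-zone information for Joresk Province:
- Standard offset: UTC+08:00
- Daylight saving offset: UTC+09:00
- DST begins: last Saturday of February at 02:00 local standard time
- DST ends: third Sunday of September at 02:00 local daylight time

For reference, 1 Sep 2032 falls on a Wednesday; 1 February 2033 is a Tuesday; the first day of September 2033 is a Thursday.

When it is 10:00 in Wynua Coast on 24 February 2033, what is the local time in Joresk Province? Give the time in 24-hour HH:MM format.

22:00

1 September 2032 is a Wednesday, so the first Sunday is September 5.
1 February 2033 is a Tuesday, so Sundays fall on 6, 13, 20, 27; the last is February 27.
24 February 2033 lies within the daylight-saving period (5 September 2032 – 27 February 2033), so Wynua Coast is on daylight time, UTC−04:00.
10:00 Wynua Coast + 4h = 14:00 UTC.
1 February 2033 is a Tuesday, so Saturdays fall on 5, 12, 19, 26; the last is February 26.
1 September 2033 is a Thursday, so the first Sunday is September 4 and the third is September 18.
At the standard offset (UTC+08:00), 14:00 UTC + 8h = 22:00 Joresk Province standard time.
The standard-time date in Joresk Province, 24 February 2033, does not fall between 26 February and 18 September, so daylight saving is not in effect and Joresk Province is at UTC+08:00.
14:00 UTC + 8h = 22:00 Joresk Province.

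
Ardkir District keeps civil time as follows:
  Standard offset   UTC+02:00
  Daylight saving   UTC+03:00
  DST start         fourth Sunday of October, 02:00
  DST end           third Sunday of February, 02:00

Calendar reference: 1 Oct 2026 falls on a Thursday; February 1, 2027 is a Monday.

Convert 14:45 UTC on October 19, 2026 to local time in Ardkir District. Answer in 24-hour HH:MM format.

1 October 2026 is a Thursday, so the first Sunday is October 4 and the fourth is October 25.
1 February 2027 is a Monday, so the first Sunday is February 7 and the third is February 21.
At the standard offset (UTC+02:00), 14:45 UTC + 2h = 16:45 Ardkir District standard time.
The standard-time date in Ardkir District, October 19, 2026, does not fall between 25 October 2026 and 21 February 2027, so daylight saving is not in effect and Ardkir District is at UTC+02:00.
14:45 UTC + 2h = 16:45 local.

16:45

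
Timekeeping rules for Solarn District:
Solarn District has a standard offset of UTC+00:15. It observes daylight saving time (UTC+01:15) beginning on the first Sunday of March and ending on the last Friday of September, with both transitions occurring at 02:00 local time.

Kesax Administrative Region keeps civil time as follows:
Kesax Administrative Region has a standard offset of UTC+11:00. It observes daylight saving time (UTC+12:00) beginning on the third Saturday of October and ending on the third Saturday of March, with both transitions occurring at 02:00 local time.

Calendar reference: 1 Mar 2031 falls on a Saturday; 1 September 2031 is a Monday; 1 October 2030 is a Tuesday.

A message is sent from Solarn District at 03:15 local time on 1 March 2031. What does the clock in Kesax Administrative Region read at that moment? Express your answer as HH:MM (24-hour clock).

15:00

1 March 2031 is a Saturday, so the first Sunday is March 2.
1 September 2031 is a Monday, so Fridays fall on 5, 12, 19, 26; the last is September 26.
1 March 2031 is outside the daylight-saving period (2 March – 26 September), so Solarn District is on standard time, UTC+00:15.
03:15 Solarn District − 0h15m = 03:00 UTC.
1 October 2030 is a Tuesday, so the first Saturday is October 5 and the third is October 19.
1 March 2031 is a Saturday, so the first Saturday is March 1 and the third is March 15.
At the standard offset (UTC+11:00), 03:00 UTC + 11h = 14:00 Kesax Administrative Region standard time.
Daylight saving runs 19 October 2030 – 15 March 2031; the standard-time date in Kesax Administrative Region, 1 March 2031, is inside that window, so Kesax Administrative Region is at UTC+12:00.
03:00 UTC + 12h = 15:00 Kesax Administrative Region.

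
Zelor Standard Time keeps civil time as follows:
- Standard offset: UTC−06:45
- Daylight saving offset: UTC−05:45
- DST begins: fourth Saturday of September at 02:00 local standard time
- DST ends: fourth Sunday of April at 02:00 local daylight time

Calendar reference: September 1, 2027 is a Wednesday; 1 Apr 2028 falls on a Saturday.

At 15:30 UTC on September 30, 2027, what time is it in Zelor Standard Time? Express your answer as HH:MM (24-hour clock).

09:45

1 September 2027 is a Wednesday, so the first Saturday is September 4 and the fourth is September 25.
1 April 2028 is a Saturday, so the first Sunday is April 2 and the fourth is April 23.
At the standard offset (UTC−06:45), 15:30 UTC − 6h45m = 08:45 Zelor Standard Time standard time.
Daylight saving runs 25 September 2027 – 23 April 2028; the standard-time date in Zelor Standard Time, September 30, 2027, is inside that window, so Zelor Standard Time is at UTC−05:45.
15:30 UTC − 5h45m = 09:45 local.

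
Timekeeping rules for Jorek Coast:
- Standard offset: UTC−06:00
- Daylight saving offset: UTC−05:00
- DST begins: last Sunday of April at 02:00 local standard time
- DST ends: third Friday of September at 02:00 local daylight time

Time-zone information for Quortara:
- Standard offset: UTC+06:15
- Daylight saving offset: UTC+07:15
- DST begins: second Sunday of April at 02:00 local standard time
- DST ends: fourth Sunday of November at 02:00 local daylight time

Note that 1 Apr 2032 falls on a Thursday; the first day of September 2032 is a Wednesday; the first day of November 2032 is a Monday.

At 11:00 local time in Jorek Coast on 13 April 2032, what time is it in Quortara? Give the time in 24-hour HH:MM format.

1 April 2032 is a Thursday, so Sundays fall on 4, 11, 18, 25; the last is April 25.
1 September 2032 is a Wednesday, so the first Friday is September 3 and the third is September 17.
13 April 2032 is outside the daylight-saving period (25 April – 17 September), so Jorek Coast is on standard time, UTC−06:00.
11:00 Jorek Coast + 6h = 17:00 UTC.
1 April 2032 is a Thursday, so the first Sunday is April 4 and the second is April 11.
1 November 2032 is a Monday, so the first Sunday is November 7 and the fourth is November 28.
At the standard offset (UTC+06:15), 17:00 UTC + 6h15m = 23:15 Quortara standard time.
Daylight saving runs 11 April – 28 November; the standard-time date in Quortara, 13 April 2032, is inside that window, so Quortara is at UTC+07:15.
17:00 UTC + 7h15m = 00:15 Quortara (rolling into the next day, 14 April 2032).

00:15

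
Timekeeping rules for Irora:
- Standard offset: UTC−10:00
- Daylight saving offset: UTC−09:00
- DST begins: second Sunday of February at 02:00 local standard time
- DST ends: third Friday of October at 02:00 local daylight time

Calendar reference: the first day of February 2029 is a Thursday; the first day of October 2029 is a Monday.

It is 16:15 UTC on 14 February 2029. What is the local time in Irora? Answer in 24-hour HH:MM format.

07:15

1 February 2029 is a Thursday, so the first Sunday is February 4 and the second is February 11.
1 October 2029 is a Monday, so the first Friday is October 5 and the third is October 19.
At the standard offset (UTC−10:00), 16:15 UTC − 10h = 06:15 Irora standard time.
The standard-time date in Irora, 14 February 2029, falls between 11 February and 19 October, so daylight saving is in effect and Irora is at UTC−09:00.
16:15 UTC − 9h = 07:15 local.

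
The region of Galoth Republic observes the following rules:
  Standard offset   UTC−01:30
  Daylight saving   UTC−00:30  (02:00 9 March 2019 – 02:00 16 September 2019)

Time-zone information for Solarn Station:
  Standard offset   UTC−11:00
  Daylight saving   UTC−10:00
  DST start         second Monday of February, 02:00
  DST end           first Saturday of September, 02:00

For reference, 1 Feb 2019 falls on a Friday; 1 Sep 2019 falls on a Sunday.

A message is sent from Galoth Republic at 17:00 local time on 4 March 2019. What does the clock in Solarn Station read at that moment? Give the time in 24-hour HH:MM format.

08:30

Daylight saving runs 9 March – 16 September; 4 March 2019 is outside that window, so Galoth Republic is on standard time at UTC−01:30.
17:00 Galoth Republic + 1h30m = 18:30 UTC.
1 February 2019 is a Friday, so the first Monday is February 4 and the second is February 11.
1 September 2019 is a Sunday, so the first Saturday is September 7.
At the standard offset (UTC−11:00), 18:30 UTC − 11h = 07:30 Solarn Station standard time.
The standard-time date in Solarn Station, 4 March 2019, falls between 11 February and 7 September, so daylight saving is in effect and Solarn Station is at UTC−10:00.
18:30 UTC − 10h = 08:30 Solarn Station.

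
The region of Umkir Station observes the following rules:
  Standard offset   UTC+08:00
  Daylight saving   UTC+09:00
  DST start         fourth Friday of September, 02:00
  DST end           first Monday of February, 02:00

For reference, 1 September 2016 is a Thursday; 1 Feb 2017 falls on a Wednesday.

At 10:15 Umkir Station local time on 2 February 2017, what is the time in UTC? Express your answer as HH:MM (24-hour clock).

01:15

1 September 2016 is a Thursday, so the first Friday is September 2 and the fourth is September 23.
1 February 2017 is a Wednesday, so the first Monday is February 6.
2 February 2017 lies within the daylight-saving period (23 September 2016 – 6 February 2017), so Umkir Station is on daylight time, UTC+09:00.
10:15 local − 9h = 01:15 UTC.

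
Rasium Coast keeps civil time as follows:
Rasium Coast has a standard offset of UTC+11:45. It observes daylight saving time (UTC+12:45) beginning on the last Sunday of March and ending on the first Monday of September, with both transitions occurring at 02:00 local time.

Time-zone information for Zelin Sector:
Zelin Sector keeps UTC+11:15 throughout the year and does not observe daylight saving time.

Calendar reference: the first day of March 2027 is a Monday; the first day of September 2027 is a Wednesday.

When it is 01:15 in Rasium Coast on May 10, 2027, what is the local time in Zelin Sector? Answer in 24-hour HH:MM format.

23:45

1 March 2027 is a Monday, so Sundays fall on 7, 14, 21, 28; the last is March 28.
1 September 2027 is a Wednesday, so the first Monday is September 6.
May 10, 2027 falls between 28 March and 6 September, so daylight saving is in effect and Rasium Coast is at UTC+12:45.
01:15 Rasium Coast − 12h45m = 12:30 UTC (rolling into the previous day, 9 May 2027).
Zelin Sector has no daylight saving, so its offset is UTC+11:15 year-round.
12:30 UTC + 11h15m = 23:45 Zelin Sector.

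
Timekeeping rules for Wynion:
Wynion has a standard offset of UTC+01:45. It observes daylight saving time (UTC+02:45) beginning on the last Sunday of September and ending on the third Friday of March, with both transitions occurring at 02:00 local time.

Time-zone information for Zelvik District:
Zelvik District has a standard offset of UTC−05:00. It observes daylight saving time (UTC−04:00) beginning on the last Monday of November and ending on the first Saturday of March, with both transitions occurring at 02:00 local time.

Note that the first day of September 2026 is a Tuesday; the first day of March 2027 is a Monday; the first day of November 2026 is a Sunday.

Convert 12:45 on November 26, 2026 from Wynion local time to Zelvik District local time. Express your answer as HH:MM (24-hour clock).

05:00

1 September 2026 is a Tuesday, so Sundays fall on 6, 13, 20, 27; the last is September 27.
1 March 2027 is a Monday, so the first Friday is March 5 and the third is March 19.
November 26, 2026 falls between 27 September 2026 and 19 March 2027, so daylight saving is in effect and Wynion is at UTC+02:45.
12:45 Wynion − 2h45m = 10:00 UTC.
1 November 2026 is a Sunday, so Mondays fall on 2, 9, 16, 23, 30; the last is November 30.
1 March 2027 is a Monday, so the first Saturday is March 6.
At the standard offset (UTC−05:00), 10:00 UTC − 5h = 05:00 Zelvik District standard time.
The standard-time date in Zelvik District, November 26, 2026, is outside the daylight-saving period (30 November 2026 – 6 March 2027), so Zelvik District is on standard time, UTC−05:00.
10:00 UTC − 5h = 05:00 Zelvik District.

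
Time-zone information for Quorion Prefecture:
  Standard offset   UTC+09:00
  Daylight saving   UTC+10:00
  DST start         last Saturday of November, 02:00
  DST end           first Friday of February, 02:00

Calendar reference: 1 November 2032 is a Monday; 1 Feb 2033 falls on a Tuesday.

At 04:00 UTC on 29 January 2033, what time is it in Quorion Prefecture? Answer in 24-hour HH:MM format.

1 November 2032 is a Monday, so Saturdays fall on 6, 13, 20, 27; the last is November 27.
1 February 2033 is a Tuesday, so the first Friday is February 4.
At the standard offset (UTC+09:00), 04:00 UTC + 9h = 13:00 Quorion Prefecture standard time.
The standard-time date in Quorion Prefecture, 29 January 2033, falls between 27 November 2032 and 4 February 2033, so daylight saving is in effect and Quorion Prefecture is at UTC+10:00.
04:00 UTC + 10h = 14:00 local.

14:00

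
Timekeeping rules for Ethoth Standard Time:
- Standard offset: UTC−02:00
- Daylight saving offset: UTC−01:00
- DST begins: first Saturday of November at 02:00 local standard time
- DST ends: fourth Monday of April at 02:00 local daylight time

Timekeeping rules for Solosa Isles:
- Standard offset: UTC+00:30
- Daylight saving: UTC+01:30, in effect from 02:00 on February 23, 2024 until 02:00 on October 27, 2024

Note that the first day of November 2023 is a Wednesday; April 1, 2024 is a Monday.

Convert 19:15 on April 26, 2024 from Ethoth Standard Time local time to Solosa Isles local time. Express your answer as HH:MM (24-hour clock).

1 November 2023 is a Wednesday, so the first Saturday is November 4.
1 April 2024 is a Monday, so the first Monday is April 1 and the fourth is April 22.
April 26, 2024 is outside the daylight-saving period (4 November 2023 – 22 April 2024), so Ethoth Standard Time is on standard time, UTC−02:00.
19:15 Ethoth Standard Time + 2h = 21:15 UTC.
At the standard offset (UTC+00:30), 21:15 UTC + 0h30m = 21:45 Solosa Isles standard time.
The standard-time date in Solosa Isles, April 26, 2024, falls between 23 February and 27 October, so daylight saving is in effect and Solosa Isles is at UTC+01:30.
21:15 UTC + 1h30m = 22:45 Solosa Isles.

22:45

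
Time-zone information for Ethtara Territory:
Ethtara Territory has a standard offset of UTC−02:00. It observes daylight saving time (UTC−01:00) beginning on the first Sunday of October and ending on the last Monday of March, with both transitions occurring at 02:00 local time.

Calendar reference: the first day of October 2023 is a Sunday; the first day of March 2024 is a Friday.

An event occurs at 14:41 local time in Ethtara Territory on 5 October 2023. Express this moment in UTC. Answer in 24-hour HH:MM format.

1 October 2023 is a Sunday, so the first Sunday is October 1.
1 March 2024 is a Friday, so Mondays fall on 4, 11, 18, 25; the last is March 25.
Daylight saving runs 1 October 2023 – 25 March 2024; 5 October 2023 is inside that window, so Ethtara Territory is at UTC−01:00.
14:41 local + 1h = 15:41 UTC.

15:41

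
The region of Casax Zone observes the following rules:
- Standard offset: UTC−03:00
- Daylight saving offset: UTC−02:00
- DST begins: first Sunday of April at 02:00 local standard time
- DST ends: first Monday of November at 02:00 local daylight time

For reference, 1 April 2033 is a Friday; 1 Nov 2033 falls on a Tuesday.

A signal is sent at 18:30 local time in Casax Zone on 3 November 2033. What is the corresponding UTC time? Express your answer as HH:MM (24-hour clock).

20:30

1 April 2033 is a Friday, so the first Sunday is April 3.
1 November 2033 is a Tuesday, so the first Monday is November 7.
3 November 2033 lies within the daylight-saving period (3 April – 7 November), so Casax Zone is on daylight time, UTC−02:00.
18:30 local + 2h = 20:30 UTC.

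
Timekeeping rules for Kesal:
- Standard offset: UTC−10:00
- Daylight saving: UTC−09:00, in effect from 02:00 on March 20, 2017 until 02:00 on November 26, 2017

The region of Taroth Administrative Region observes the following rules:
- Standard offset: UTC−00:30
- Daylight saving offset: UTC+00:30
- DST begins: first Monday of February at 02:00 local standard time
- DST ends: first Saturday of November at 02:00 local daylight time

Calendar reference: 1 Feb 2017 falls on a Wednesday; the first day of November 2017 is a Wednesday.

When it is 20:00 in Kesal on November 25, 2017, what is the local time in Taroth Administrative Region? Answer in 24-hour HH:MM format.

November 25, 2017 falls between 20 March and 26 November, so daylight saving is in effect and Kesal is at UTC−09:00.
20:00 Kesal + 9h = 05:00 UTC (rolling into the next day, 26 November 2017).
1 February 2017 is a Wednesday, so the first Monday is February 6.
1 November 2017 is a Wednesday, so the first Saturday is November 4.
At the standard offset (UTC−00:30), 05:00 UTC − 0h30m = 04:30 Taroth Administrative Region standard time.
The standard-time date in Taroth Administrative Region, November 26, 2017, does not fall between 6 February and 4 November, so daylight saving is not in effect and Taroth Administrative Region is at UTC−00:30.
05:00 UTC − 0h30m = 04:30 Taroth Administrative Region.

04:30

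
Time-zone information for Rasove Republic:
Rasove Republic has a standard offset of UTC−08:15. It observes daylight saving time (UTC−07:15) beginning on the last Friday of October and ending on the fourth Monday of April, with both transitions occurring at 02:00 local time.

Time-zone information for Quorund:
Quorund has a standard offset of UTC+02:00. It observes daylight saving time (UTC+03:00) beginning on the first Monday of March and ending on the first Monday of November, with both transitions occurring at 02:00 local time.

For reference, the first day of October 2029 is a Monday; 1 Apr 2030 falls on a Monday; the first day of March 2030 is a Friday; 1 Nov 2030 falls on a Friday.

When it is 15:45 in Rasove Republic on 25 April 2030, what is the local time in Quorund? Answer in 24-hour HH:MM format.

1 October 2029 is a Monday, so Fridays fall on 5, 12, 19, 26; the last is October 26.
1 April 2030 is a Monday, so the first Monday is April 1 and the fourth is April 22.
Daylight saving runs 26 October 2029 – 22 April 2030; 25 April 2030 is outside that window, so Rasove Republic is on standard time at UTC−08:15.
15:45 Rasove Republic + 8h15m = 00:00 UTC (rolling into the next day, 26 April 2030).
1 March 2030 is a Friday, so the first Monday is March 4.
1 November 2030 is a Friday, so the first Monday is November 4.
At the standard offset (UTC+02:00), 00:00 UTC + 2h = 02:00 Quorund standard time.
Daylight saving runs 4 March – 4 November; the standard-time date in Quorund, 26 April 2030, is inside that window, so Quorund is at UTC+03:00.
00:00 UTC + 3h = 03:00 Quorund.

03:00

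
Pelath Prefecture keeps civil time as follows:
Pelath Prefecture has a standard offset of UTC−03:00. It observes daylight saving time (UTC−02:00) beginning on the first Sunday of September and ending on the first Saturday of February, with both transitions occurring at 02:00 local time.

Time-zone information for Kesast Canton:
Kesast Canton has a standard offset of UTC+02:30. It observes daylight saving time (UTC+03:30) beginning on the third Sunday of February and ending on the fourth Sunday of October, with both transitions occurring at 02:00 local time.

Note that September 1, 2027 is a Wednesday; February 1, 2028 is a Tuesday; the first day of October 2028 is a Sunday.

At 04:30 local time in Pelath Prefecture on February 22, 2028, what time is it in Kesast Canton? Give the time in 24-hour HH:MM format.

11:00

1 September 2027 is a Wednesday, so the first Sunday is September 5.
1 February 2028 is a Tuesday, so the first Saturday is February 5.
February 22, 2028 is outside the daylight-saving period (5 September 2027 – 5 February 2028), so Pelath Prefecture is on standard time, UTC−03:00.
04:30 Pelath Prefecture + 3h = 07:30 UTC.
1 February 2028 is a Tuesday, so the first Sunday is February 6 and the third is February 20.
1 October 2028 is a Sunday, so the first Sunday is October 1 and the fourth is October 22.
At the standard offset (UTC+02:30), 07:30 UTC + 2h30m = 10:00 Kesast Canton standard time.
Daylight saving runs 20 February – 22 October; the standard-time date in Kesast Canton, February 22, 2028, is inside that window, so Kesast Canton is at UTC+03:30.
07:30 UTC + 3h30m = 11:00 Kesast Canton.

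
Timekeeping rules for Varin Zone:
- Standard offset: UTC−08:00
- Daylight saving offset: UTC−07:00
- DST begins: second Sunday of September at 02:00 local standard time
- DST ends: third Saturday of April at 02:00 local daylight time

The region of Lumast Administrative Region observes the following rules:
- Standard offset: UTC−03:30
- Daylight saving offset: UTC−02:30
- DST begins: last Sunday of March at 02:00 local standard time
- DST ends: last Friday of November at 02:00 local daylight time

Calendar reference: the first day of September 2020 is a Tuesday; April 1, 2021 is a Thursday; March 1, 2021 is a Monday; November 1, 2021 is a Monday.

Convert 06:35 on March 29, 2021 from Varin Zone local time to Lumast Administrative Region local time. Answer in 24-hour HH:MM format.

1 September 2020 is a Tuesday, so the first Sunday is September 6 and the second is September 13.
1 April 2021 is a Thursday, so the first Saturday is April 3 and the third is April 17.
Daylight saving runs 13 September 2020 – 17 April 2021; March 29, 2021 is inside that window, so Varin Zone is at UTC−07:00.
06:35 Varin Zone + 7h = 13:35 UTC.
1 March 2021 is a Monday, so Sundays fall on 7, 14, 21, 28; the last is March 28.
1 November 2021 is a Monday, so Fridays fall on 5, 12, 19, 26; the last is November 26.
At the standard offset (UTC−03:30), 13:35 UTC − 3h30m = 10:05 Lumast Administrative Region standard time.
The standard-time date in Lumast Administrative Region, March 29, 2021, lies within the daylight-saving period (28 March – 26 November), so Lumast Administrative Region is on daylight time, UTC−02:30.
13:35 UTC − 2h30m = 11:05 Lumast Administrative Region.

11:05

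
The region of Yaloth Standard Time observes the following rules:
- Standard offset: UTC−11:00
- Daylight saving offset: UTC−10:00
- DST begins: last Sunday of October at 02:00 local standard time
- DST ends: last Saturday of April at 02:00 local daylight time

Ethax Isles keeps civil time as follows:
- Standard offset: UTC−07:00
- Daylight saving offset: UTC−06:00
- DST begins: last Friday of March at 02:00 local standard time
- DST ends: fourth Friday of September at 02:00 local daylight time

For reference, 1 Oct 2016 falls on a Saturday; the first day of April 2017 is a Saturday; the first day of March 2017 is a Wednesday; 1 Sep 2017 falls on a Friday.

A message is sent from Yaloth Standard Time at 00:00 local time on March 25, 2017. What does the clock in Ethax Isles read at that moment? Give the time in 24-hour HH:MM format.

1 October 2016 is a Saturday, so Sundays fall on 2, 9, 16, 23, 30; the last is October 30.
1 April 2017 is a Saturday, so Saturdays fall on 1, 8, 15, 22, 29; the last is April 29.
March 25, 2017 lies within the daylight-saving period (30 October 2016 – 29 April 2017), so Yaloth Standard Time is on daylight time, UTC−10:00.
00:00 Yaloth Standard Time + 10h = 10:00 UTC.
1 March 2017 is a Wednesday, so Fridays fall on 3, 10, 17, 24, 31; the last is March 31.
1 September 2017 is a Friday, so the first Friday is September 1 and the fourth is September 22.
At the standard offset (UTC−07:00), 10:00 UTC − 7h = 03:00 Ethax Isles standard time.
The standard-time date in Ethax Isles, March 25, 2017, is outside the daylight-saving period (31 March – 22 September), so Ethax Isles is on standard time, UTC−07:00.
10:00 UTC − 7h = 03:00 Ethax Isles.

03:00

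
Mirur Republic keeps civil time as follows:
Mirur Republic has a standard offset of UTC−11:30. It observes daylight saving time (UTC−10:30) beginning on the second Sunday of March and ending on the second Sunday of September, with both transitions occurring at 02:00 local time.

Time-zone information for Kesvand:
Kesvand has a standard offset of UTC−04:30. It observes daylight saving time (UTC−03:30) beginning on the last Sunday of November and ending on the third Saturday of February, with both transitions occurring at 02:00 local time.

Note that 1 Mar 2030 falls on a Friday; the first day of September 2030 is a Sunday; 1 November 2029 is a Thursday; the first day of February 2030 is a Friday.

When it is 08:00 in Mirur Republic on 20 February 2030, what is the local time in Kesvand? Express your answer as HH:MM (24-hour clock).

15:00

1 March 2030 is a Friday, so the first Sunday is March 3 and the second is March 10.
1 September 2030 is a Sunday, so the first Sunday is September 1 and the second is September 8.
20 February 2030 is outside the daylight-saving period (10 March – 8 September), so Mirur Republic is on standard time, UTC−11:30.
08:00 Mirur Republic + 11h30m = 19:30 UTC.
1 November 2029 is a Thursday, so Sundays fall on 4, 11, 18, 25; the last is November 25.
1 February 2030 is a Friday, so the first Saturday is February 2 and the third is February 16.
At the standard offset (UTC−04:30), 19:30 UTC − 4h30m = 15:00 Kesvand standard time.
Daylight saving runs 25 November 2029 – 16 February 2030; the standard-time date in Kesvand, 20 February 2030, is outside that window, so Kesvand is on standard time at UTC−04:30.
19:30 UTC − 4h30m = 15:00 Kesvand.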